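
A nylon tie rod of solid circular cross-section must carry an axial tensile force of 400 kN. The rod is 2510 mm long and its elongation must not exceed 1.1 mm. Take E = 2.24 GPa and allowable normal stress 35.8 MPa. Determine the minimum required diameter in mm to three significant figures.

720 mm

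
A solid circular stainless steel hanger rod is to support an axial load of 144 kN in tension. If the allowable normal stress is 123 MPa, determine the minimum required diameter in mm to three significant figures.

38.6 mm

Required area A ≥ P/σ_allow = 144000/123 = 1171 mm².
For a solid circular section, d ≥ √(4A/π) = 38.61 mm.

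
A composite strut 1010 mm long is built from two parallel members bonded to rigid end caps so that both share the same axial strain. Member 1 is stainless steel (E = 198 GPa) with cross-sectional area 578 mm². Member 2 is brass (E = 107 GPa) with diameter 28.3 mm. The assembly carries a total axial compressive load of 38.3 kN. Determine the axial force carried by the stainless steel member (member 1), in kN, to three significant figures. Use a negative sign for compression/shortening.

A_2 = 629 mm².
Equal strain + equilibrium ⇒ each member carries load in proportion to AE: A₁E₁ = 114400000 N, A₂E₂ = 67300000 N, ΣAE = 181700000 N.
F₁ = P·A₁E₁/ΣAE = -38300·114400000/181700000 = -24120 N.

-24.1 kN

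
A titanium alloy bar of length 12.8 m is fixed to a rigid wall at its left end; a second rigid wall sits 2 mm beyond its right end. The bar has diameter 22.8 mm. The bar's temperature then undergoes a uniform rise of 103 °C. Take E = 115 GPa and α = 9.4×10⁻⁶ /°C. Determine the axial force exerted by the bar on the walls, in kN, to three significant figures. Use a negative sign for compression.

-38.1 kN

Free thermal expansion αLΔT = 9.4e-6 · 12800 · 103 = 12.39 mm.
The walls engage after the gap closes; constrained expansion = 12.39 − 2 = 10.39 mm.
The walls impose strain ε = −(10.39)/12800 = -8.1195e-04; σ = Eε = 115000 · -8.1195e-04 = -93.37 MPa.
Wall reaction R = σ·A = -93.37·408.3 = -38120 N = -38.12 kN.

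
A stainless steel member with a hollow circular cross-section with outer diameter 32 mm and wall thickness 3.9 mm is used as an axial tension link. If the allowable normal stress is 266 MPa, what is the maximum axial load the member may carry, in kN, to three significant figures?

91.6 kN

A = 344.3 mm².
P_max = σ_allow · A = 266 · 344.3 = 91580 N = 91.58 kN.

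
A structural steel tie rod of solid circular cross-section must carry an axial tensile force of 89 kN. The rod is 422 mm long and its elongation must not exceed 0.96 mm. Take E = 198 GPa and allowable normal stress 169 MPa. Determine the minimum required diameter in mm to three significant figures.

Required area A ≥ P/σ_allow = 89000/169 = 526.6 mm².
For a solid circular section, d ≥ √(4A/π) = 25.89 mm.
Elongation limit: A ≥ PL/(Eδ_allow) = 89000·422/(198000·0.96) = 197.6 mm² ⇒ d ≥ 15.86 mm.
The stress limit governs.

25.9 mm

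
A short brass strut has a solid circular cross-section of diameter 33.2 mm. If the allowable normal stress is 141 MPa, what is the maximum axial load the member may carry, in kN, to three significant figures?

A = 865.7 mm².
P_max = σ_allow · A = 141 · 865.7 = 122100 N = 122.1 kN.

122 kN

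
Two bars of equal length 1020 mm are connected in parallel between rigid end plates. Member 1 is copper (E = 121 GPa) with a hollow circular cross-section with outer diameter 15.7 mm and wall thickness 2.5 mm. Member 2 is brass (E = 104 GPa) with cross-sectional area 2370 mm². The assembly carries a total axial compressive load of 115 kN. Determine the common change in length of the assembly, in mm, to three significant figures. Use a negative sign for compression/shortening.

-0.453 mm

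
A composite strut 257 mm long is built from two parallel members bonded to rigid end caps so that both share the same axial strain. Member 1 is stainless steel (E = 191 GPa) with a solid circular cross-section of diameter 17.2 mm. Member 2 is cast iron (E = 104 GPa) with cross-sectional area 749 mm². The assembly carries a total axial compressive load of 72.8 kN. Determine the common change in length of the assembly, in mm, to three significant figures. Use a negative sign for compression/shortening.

A_1 = 232.4 mm².
Equal strain + equilibrium ⇒ each member carries load in proportion to AE: A₁E₁ = 44380000 N, A₂E₂ = 77900000 N, ΣAE = 122300000 N.
δ = PL/ΣAE = -72800·257/122300000 = -0.153 mm.

-0.153 mm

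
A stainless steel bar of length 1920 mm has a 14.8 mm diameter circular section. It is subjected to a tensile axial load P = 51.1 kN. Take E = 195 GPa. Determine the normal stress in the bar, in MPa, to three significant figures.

A = 172 mm².
σ = N/A = 51100/172 = 297 MPa.

297 MPa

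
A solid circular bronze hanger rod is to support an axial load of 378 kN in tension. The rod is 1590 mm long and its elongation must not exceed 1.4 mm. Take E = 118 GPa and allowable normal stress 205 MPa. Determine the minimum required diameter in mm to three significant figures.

Required area A ≥ P/σ_allow = 378000/205 = 1844 mm².
For a solid circular section, d ≥ √(4A/π) = 48.45 mm.
Elongation limit: A ≥ PL/(Eδ_allow) = 378000·1590/(118000·1.4) = 3638 mm² ⇒ d ≥ 68.06 mm.
The elongation limit governs.

68.1 mm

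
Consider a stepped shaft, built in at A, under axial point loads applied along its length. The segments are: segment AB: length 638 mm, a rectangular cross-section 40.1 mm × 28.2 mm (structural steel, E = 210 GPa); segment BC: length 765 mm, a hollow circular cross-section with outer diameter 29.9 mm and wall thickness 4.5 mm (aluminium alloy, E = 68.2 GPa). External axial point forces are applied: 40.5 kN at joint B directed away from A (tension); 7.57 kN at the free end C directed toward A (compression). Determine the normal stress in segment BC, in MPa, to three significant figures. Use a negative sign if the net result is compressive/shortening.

Internal axial forces (sectioning from the free end, tension +): N_BC = -7.57 kN, N_AB = 32.93 kN.
A_BC = 359.1 mm².
σ_BC = N_BC/A_BC = -7570/359.1 = -21.08 MPa.

-21.1 MPa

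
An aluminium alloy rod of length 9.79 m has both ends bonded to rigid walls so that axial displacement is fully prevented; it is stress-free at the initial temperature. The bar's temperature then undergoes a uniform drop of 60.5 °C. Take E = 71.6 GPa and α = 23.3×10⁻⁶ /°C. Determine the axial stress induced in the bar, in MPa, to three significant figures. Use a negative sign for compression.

101 MPa

Free thermal expansion αLΔT = 23.3e-6 · 9790 · -60.5 = -13.8 mm.
The walls impose strain ε = −(-13.8)/9790 = 1.4097e-03; σ = Eε = 71600 · 1.4097e-03 = 100.9 MPa.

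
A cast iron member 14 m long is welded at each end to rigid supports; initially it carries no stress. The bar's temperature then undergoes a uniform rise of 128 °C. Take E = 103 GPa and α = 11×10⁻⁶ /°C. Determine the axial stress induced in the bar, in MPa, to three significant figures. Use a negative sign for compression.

-145 MPa

Free thermal expansion αLΔT = 11e-6 · 14000 · 128 = 19.71 mm.
The walls impose strain ε = −(19.71)/14000 = -1.4080e-03; σ = Eε = 103000 · -1.4080e-03 = -145 MPa.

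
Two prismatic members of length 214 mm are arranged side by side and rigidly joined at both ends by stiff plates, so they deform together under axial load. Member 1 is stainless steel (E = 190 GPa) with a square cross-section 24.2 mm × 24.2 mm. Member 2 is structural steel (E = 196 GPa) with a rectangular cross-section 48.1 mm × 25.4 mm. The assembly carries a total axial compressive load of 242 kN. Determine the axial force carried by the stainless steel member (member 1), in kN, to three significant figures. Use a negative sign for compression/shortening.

-76.8 kN

A_1 = 585.6 mm².
A_2 = 1222 mm².
Equal strain + equilibrium ⇒ each member carries load in proportion to AE: A₁E₁ = 111300000 N, A₂E₂ = 239500000 N, ΣAE = 350700000 N.
F₁ = P·A₁E₁/ΣAE = -242000·111300000/350700000 = -76780 N.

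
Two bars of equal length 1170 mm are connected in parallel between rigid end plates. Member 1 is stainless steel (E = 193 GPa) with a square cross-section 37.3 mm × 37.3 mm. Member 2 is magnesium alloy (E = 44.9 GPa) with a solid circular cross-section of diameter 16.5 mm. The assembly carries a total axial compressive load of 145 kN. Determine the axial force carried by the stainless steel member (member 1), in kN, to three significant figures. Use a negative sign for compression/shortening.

-140 kN

A_1 = 1391 mm².
A_2 = 213.8 mm².
Equal strain + equilibrium ⇒ each member carries load in proportion to AE: A₁E₁ = 268500000 N, A₂E₂ = 9601000 N, ΣAE = 278100000 N.
F₁ = P·A₁E₁/ΣAE = -145000·268500000/278100000 = -140000 N.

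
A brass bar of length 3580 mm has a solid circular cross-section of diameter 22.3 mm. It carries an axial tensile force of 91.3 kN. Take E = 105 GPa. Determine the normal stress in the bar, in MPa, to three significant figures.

234 MPa

A = 390.6 mm².
σ = N/A = 91300/390.6 = 233.8 MPa.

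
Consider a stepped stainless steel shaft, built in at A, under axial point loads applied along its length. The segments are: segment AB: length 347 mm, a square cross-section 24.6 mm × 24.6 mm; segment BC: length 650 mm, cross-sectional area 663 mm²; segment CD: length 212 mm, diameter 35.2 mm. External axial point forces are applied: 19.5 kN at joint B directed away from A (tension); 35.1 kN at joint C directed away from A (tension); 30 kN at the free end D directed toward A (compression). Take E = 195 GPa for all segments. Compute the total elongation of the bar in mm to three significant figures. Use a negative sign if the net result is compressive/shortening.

0.0645 mm

Internal axial forces (sectioning from the free end, tension +): N_CD = -30 kN, N_BC = 5.1 kN, N_AB = 24.6 kN.
A_AB = 605.2 mm².
A_CD = 973.1 mm².
δ_AB = 24600·347/(605.2·195000) = 0.07234 mm
δ_BC = 5100·650/(663·195000) = 0.02564 mm
δ_CD = -30000·212/(973.1·195000) = -0.03352 mm
δ = Σδ_i = 0.06446 mm.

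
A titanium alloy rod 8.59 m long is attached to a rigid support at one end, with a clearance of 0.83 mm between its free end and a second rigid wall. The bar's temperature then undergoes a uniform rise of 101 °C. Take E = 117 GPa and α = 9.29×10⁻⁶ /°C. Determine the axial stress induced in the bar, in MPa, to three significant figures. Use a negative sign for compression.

-98.5 MPa

Free thermal expansion αLΔT = 9.29e-6 · 8590 · 101 = 8.06 mm.
The walls engage after the gap closes; constrained expansion = 8.06 − 0.83 = 7.23 mm.
The walls impose strain ε = −(7.23)/8590 = -8.4167e-04; σ = Eε = 117000 · -8.4167e-04 = -98.47 MPa.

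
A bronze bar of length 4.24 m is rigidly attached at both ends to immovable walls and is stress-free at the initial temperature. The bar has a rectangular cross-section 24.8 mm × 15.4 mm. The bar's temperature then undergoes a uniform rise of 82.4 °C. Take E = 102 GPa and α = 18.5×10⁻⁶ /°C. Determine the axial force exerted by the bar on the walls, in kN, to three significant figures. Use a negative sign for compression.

-59.4 kN

Free thermal expansion αLΔT = 18.5e-6 · 4240 · 82.4 = 6.463 mm.
The walls impose strain ε = −(6.463)/4240 = -1.5244e-03; σ = Eε = 102000 · -1.5244e-03 = -155.5 MPa.
Wall reaction R = σ·A = -155.5·381.9 = -59380 N = -59.38 kN.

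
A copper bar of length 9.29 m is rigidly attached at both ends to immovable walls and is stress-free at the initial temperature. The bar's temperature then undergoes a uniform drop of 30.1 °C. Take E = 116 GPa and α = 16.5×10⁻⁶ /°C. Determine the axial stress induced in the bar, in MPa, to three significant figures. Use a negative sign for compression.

57.6 MPa

Free thermal expansion αLΔT = 16.5e-6 · 9290 · -30.1 = -4.614 mm.
The walls impose strain ε = −(-4.614)/9290 = 4.9665e-04; σ = Eε = 116000 · 4.9665e-04 = 57.61 MPa.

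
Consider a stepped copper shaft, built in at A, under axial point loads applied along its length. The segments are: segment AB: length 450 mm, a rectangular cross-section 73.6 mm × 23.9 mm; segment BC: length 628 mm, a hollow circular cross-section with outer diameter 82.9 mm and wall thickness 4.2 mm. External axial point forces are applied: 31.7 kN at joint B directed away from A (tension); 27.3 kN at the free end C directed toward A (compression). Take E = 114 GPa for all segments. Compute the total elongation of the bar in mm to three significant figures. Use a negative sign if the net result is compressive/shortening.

-0.135 mm

Internal axial forces (sectioning from the free end, tension +): N_BC = -27.3 kN, N_AB = 4.4 kN.
A_AB = 1759 mm².
A_BC = 1038 mm².
δ_AB = 4400·450/(1759·114000) = 0.009874 mm
δ_BC = -27300·628/(1038·114000) = -0.1448 mm
δ = Σδ_i = -0.135 mm.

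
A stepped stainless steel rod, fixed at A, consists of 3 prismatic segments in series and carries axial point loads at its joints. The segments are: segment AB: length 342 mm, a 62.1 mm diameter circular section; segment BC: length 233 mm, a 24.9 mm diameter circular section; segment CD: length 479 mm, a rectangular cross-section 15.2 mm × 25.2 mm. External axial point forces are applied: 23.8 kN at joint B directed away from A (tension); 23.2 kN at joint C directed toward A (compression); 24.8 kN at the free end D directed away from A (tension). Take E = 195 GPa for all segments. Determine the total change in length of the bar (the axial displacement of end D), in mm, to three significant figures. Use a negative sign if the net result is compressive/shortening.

0.178 mm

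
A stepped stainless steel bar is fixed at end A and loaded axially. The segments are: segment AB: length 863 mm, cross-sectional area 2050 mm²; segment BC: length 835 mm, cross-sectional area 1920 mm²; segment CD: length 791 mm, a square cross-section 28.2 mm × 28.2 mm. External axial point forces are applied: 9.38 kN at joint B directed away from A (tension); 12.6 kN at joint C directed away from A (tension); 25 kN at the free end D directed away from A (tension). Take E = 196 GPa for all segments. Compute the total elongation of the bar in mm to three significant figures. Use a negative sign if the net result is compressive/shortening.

Internal axial forces (sectioning from the free end, tension +): N_CD = 25 kN, N_BC = 37.6 kN, N_AB = 46.98 kN.
A_CD = 795.2 mm².
δ_AB = 46980·863/(2050·196000) = 0.1009 mm
δ_BC = 37600·835/(1920·196000) = 0.08343 mm
δ_CD = 25000·791/(795.2·196000) = 0.1269 mm
δ = Σδ_i = 0.3112 mm.

0.311 mm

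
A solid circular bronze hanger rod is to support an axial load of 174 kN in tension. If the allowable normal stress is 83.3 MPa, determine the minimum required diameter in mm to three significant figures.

Required area A ≥ P/σ_allow = 174000/83.3 = 2089 mm².
For a solid circular section, d ≥ √(4A/π) = 51.57 mm.

51.6 mm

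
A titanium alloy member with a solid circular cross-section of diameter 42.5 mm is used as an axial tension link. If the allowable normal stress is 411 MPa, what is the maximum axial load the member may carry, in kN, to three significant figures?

A = 1419 mm².
P_max = σ_allow · A = 411 · 1419 = 583100 N = 583.1 kN.

583 kN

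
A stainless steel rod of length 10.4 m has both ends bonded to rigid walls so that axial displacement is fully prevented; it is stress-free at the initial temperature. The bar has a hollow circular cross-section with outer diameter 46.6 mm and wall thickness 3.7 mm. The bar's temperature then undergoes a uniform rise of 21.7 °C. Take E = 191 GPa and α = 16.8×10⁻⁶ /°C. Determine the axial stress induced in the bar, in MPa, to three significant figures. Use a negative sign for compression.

Free thermal expansion αLΔT = 16.8e-6 · 10400 · 21.7 = 3.791 mm.
The walls impose strain ε = −(3.791)/10400 = -3.6456e-04; σ = Eε = 191000 · -3.6456e-04 = -69.63 MPa.

-69.6 MPa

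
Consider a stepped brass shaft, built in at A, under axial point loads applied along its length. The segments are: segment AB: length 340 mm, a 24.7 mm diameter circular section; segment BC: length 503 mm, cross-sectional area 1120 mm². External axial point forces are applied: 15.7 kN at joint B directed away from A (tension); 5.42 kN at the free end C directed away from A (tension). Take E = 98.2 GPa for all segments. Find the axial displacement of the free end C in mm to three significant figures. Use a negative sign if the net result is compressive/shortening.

0.177 mm

Internal axial forces (sectioning from the free end, tension +): N_BC = 5.42 kN, N_AB = 21.12 kN.
A_AB = 479.2 mm².
δ_AB = 21120·340/(479.2·98200) = 0.1526 mm
δ_BC = 5420·503/(1120·98200) = 0.02479 mm
δ = Σδ_i = 0.1774 mm.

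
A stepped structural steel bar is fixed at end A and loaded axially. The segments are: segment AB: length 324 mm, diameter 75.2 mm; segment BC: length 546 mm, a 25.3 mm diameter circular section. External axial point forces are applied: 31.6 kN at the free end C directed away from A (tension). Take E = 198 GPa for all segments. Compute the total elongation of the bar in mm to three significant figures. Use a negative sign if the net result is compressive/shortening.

0.185 mm

Internal axial forces (sectioning from the free end, tension +): N_BC = 31.6 kN, N_AB = 31.6 kN.
A_AB = 4441 mm².
A_BC = 502.7 mm².
δ_AB = 31600·324/(4441·198000) = 0.01164 mm
δ_BC = 31600·546/(502.7·198000) = 0.1733 mm
δ = Σδ_i = 0.185 mm.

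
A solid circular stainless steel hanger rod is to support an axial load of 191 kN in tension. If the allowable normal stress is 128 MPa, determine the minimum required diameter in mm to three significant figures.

43.6 mm

Required area A ≥ P/σ_allow = 191000/128 = 1492 mm².
For a solid circular section, d ≥ √(4A/π) = 43.59 mm.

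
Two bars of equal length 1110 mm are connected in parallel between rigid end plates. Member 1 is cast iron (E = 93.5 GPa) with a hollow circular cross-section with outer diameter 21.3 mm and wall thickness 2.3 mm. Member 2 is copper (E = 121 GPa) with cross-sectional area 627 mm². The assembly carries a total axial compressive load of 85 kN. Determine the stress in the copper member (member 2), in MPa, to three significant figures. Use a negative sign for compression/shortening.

-116 MPa

A_1 = 137.3 mm².
Equal strain + equilibrium ⇒ each member carries load in proportion to AE: A₁E₁ = 12840000 N, A₂E₂ = 75870000 N, ΣAE = 88700000 N.
σ₂ = P·E₂/ΣAE = -85000·121000/88700000 = -115.9 MPa.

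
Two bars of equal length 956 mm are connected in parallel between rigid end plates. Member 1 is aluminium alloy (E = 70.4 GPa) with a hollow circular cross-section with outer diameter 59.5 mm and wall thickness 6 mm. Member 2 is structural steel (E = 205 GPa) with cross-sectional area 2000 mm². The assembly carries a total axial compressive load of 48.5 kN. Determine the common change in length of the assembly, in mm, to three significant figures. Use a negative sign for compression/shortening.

-0.0964 mm

A_1 = 1008 mm².
Equal strain + equilibrium ⇒ each member carries load in proportion to AE: A₁E₁ = 70990000 N, A₂E₂ = 410000000 N, ΣAE = 481000000 N.
δ = PL/ΣAE = -48500·956/481000000 = -0.0964 mm.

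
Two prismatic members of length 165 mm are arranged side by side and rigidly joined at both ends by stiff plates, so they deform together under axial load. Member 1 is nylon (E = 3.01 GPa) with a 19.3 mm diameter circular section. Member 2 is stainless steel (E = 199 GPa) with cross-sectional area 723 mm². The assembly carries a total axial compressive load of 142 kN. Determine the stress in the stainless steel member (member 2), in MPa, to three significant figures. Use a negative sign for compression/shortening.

-195 MPa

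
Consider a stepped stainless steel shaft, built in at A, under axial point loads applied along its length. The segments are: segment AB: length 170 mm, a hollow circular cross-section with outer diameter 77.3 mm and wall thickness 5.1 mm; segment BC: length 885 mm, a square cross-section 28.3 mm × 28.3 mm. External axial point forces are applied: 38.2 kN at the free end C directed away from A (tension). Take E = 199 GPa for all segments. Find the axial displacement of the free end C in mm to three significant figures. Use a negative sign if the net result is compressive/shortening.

Internal axial forces (sectioning from the free end, tension +): N_BC = 38.2 kN, N_AB = 38.2 kN.
A_AB = 1157 mm².
A_BC = 800.9 mm².
δ_AB = 38200·170/(1157·199000) = 0.02821 mm
δ_BC = 38200·885/(800.9·199000) = 0.2121 mm
δ = Σδ_i = 0.2403 mm.

0.240 mm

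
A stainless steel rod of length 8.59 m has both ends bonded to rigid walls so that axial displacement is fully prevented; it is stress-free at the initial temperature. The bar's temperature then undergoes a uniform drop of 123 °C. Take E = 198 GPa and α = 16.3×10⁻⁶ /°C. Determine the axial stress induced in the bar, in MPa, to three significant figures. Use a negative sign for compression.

Free thermal expansion αLΔT = 16.3e-6 · 8590 · -123 = -17.22 mm.
The walls impose strain ε = −(-17.22)/8590 = 2.0049e-03; σ = Eε = 198000 · 2.0049e-03 = 397 MPa.

397 MPa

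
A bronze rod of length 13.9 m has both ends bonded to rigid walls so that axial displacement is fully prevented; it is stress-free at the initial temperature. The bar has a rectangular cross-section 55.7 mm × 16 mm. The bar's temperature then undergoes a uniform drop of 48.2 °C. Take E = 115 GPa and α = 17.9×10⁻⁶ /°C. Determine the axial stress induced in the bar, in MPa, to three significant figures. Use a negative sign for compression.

Free thermal expansion αLΔT = 17.9e-6 · 13900 · -48.2 = -11.99 mm.
The walls impose strain ε = −(-11.99)/13900 = 8.6278e-04; σ = Eε = 115000 · 8.6278e-04 = 99.22 MPa.

99.2 MPa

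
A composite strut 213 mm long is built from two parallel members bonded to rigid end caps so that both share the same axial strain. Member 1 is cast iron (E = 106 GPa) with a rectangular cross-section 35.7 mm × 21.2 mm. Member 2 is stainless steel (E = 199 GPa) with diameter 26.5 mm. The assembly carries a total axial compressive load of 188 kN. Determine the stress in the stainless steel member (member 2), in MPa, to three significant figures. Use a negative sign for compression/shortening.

-197 MPa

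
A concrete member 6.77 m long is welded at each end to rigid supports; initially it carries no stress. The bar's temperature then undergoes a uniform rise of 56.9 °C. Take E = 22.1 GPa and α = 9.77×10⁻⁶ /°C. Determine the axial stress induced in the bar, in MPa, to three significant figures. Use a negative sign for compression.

Free thermal expansion αLΔT = 9.77e-6 · 6770 · 56.9 = 3.764 mm.
The walls impose strain ε = −(3.764)/6770 = -5.5591e-04; σ = Eε = 22100 · -5.5591e-04 = -12.29 MPa.

-12.3 MPa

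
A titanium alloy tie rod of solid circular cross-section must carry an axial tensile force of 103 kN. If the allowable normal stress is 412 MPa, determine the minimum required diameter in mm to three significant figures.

Required area A ≥ P/σ_allow = 103000/412 = 250 mm².
For a solid circular section, d ≥ √(4A/π) = 17.84 mm.

17.8 mm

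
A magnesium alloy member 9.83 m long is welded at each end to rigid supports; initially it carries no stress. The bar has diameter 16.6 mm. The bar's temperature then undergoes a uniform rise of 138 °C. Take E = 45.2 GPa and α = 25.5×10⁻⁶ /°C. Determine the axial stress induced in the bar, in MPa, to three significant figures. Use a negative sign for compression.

-159 MPa

Free thermal expansion αLΔT = 25.5e-6 · 9830 · 138 = 34.59 mm.
The walls impose strain ε = −(34.59)/9830 = -3.5190e-03; σ = Eε = 45200 · -3.5190e-03 = -159.1 MPa.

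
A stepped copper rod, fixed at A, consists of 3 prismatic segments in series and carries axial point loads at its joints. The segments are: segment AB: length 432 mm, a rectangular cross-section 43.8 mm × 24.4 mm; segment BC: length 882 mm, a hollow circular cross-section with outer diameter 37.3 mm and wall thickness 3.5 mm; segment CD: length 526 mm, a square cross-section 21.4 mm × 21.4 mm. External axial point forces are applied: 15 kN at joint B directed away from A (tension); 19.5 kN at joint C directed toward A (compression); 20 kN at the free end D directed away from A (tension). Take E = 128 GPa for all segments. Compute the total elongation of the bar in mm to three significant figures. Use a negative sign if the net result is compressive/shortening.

0.238 mm

Internal axial forces (sectioning from the free end, tension +): N_CD = 20 kN, N_BC = 0.5 kN, N_AB = 15.5 kN.
A_AB = 1069 mm².
A_BC = 371.7 mm².
A_CD = 458 mm².
δ_AB = 15500·432/(1069·128000) = 0.04895 mm
δ_BC = 500·882/(371.7·128000) = 0.00927 mm
δ_CD = 20000·526/(458·128000) = 0.1795 mm
δ = Σδ_i = 0.2377 mm.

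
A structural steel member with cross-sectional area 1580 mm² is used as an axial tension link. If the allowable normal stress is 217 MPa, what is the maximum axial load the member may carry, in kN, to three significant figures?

P_max = σ_allow · A = 217 · 1580 = 342900 N = 342.9 kN.

343 kN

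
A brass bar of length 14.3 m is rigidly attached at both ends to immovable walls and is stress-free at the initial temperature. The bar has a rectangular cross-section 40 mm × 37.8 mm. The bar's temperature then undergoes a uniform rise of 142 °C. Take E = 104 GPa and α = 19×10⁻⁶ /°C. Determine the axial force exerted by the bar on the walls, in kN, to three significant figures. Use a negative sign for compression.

Free thermal expansion αLΔT = 19e-6 · 14300 · 142 = 38.58 mm.
The walls impose strain ε = −(38.58)/14300 = -2.6980e-03; σ = Eε = 104000 · -2.6980e-03 = -280.6 MPa.
Wall reaction R = σ·A = -280.6·1512 = -424300 N = -424.3 kN.

-424 kN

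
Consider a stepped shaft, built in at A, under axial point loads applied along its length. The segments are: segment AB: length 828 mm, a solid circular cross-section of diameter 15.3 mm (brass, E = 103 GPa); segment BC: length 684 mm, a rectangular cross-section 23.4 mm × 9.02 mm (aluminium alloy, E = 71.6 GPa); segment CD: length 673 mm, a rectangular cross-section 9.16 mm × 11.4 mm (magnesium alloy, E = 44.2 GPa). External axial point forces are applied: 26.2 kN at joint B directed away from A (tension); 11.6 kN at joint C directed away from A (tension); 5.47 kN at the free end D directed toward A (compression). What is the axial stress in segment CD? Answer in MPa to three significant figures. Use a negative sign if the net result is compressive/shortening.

Internal axial forces (sectioning from the free end, tension +): N_CD = -5.47 kN, N_BC = 6.13 kN, N_AB = 32.33 kN.
A_CD = 104.4 mm².
σ_CD = N_CD/A_CD = -5470/104.4 = -52.38 MPa.

-52.4 MPa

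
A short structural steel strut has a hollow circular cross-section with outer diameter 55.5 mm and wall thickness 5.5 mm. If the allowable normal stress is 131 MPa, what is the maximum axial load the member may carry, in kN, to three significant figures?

A = 863.9 mm².
P_max = σ_allow · A = 131 · 863.9 = 113200 N = 113.2 kN.

113 kN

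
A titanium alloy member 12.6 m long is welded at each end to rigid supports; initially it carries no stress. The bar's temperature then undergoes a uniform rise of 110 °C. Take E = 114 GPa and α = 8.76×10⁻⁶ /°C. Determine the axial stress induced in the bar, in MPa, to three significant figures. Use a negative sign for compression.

-110 MPa

Free thermal expansion αLΔT = 8.76e-6 · 12600 · 110 = 12.14 mm.
The walls impose strain ε = −(12.14)/12600 = -9.6360e-04; σ = Eε = 114000 · -9.6360e-04 = -109.9 MPa.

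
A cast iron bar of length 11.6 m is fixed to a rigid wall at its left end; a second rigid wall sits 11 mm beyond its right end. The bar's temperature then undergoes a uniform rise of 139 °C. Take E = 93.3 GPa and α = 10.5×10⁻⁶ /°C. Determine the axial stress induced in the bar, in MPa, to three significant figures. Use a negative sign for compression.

Free thermal expansion αLΔT = 10.5e-6 · 11600 · 139 = 16.93 mm.
The walls engage after the gap closes; constrained expansion = 16.93 − 11 = 5.93 mm.
The walls impose strain ε = −(5.93)/11600 = -5.1122e-04; σ = Eε = 93300 · -5.1122e-04 = -47.7 MPa.

-47.7 MPa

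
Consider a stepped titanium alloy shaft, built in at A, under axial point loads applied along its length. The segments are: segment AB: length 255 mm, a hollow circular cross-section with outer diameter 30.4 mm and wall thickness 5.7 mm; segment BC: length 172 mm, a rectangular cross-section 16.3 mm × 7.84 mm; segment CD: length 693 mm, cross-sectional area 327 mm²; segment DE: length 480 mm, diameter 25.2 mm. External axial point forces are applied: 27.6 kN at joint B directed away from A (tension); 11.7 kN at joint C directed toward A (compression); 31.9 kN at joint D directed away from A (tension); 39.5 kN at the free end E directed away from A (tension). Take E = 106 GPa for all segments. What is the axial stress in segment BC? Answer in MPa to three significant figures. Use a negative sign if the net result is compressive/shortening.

467 MPa

Internal axial forces (sectioning from the free end, tension +): N_DE = 39.5 kN, N_CD = 71.4 kN, N_BC = 59.7 kN, N_AB = 87.3 kN.
A_BC = 127.8 mm².
σ_BC = N_BC/A_BC = 59700/127.8 = 467.2 MPa.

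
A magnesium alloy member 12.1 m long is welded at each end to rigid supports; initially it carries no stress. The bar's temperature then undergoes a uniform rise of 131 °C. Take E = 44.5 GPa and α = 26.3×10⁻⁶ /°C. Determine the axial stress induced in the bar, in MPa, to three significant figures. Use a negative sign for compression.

Free thermal expansion αLΔT = 26.3e-6 · 12100 · 131 = 41.69 mm.
The walls impose strain ε = −(41.69)/12100 = -3.4453e-03; σ = Eε = 44500 · -3.4453e-03 = -153.3 MPa.

-153 MPa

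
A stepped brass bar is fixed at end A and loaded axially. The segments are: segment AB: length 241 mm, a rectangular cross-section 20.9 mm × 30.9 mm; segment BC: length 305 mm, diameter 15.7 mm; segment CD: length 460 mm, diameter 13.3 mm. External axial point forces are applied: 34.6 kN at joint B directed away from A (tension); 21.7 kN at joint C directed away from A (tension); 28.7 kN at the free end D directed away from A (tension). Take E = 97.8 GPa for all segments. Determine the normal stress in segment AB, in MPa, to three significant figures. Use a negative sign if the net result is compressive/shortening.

132 MPa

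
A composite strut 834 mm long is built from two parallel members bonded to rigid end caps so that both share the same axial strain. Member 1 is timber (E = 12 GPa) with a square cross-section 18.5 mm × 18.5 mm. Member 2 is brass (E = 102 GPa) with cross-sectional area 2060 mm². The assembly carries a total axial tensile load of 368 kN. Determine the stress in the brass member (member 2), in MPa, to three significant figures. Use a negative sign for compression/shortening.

175 MPa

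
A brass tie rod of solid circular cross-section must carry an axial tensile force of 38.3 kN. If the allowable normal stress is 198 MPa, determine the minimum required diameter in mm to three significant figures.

15.7 mm

Required area A ≥ P/σ_allow = 38300/198 = 193.4 mm².
For a solid circular section, d ≥ √(4A/π) = 15.69 mm.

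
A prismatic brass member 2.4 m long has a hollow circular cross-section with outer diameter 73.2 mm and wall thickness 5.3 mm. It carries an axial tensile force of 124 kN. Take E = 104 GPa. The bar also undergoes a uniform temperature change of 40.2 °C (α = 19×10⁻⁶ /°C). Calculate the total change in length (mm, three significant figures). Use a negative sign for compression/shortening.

4.36 mm

A = 1131 mm².
δ_mech = NL/(AE) = 124000·2400/(1131·104000) = 2.531 mm.
δ_thermal = αLΔT = 19e-6·2400·40.2 = 1.833 mm.
δ = δ_mech + δ_thermal = 4.364 mm.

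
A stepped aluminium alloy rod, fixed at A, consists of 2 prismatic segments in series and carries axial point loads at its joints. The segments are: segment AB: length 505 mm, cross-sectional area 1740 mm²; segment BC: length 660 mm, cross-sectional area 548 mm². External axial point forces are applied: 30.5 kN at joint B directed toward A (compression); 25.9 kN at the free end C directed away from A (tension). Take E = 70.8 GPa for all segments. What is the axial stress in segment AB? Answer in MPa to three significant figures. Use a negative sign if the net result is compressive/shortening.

Internal axial forces (sectioning from the free end, tension +): N_BC = 25.9 kN, N_AB = -4.6 kN.
σ_AB = N_AB/A_AB = -4600/1740 = -2.644 MPa.

-2.64 MPa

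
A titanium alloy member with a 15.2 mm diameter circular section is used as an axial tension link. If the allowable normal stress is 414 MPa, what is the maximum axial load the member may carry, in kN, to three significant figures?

A = 181.5 mm².
P_max = σ_allow · A = 414 · 181.5 = 75120 N = 75.12 kN.

75.1 kN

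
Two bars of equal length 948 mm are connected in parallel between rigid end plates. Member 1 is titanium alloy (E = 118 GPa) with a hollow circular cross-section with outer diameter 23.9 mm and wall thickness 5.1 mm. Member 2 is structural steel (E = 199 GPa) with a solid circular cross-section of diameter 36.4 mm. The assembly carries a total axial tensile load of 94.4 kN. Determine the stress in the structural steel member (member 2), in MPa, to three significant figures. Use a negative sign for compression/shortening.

77.4 MPa

A_1 = 301.2 mm².
A_2 = 1041 mm².
Equal strain + equilibrium ⇒ each member carries load in proportion to AE: A₁E₁ = 35540000 N, A₂E₂ = 207100000 N, ΣAE = 242600000 N.
σ₂ = P·E₂/ΣAE = 94400·199000/242600000 = 77.43 MPa.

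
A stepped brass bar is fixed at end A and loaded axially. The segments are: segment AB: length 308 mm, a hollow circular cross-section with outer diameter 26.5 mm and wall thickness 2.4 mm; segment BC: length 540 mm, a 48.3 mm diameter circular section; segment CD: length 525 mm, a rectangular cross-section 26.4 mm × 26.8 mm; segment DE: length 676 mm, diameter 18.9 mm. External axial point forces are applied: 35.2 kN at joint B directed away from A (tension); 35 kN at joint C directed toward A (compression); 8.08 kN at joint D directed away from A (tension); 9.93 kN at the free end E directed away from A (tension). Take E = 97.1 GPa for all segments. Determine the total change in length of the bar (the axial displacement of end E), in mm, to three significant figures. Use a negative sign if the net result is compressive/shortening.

0.650 mm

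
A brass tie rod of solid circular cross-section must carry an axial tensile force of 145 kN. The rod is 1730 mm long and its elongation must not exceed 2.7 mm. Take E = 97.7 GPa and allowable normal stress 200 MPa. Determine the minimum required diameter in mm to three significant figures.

Required area A ≥ P/σ_allow = 145000/200 = 725 mm².
For a solid circular section, d ≥ √(4A/π) = 30.38 mm.
Elongation limit: A ≥ PL/(Eδ_allow) = 145000·1730/(97700·2.7) = 950.9 mm² ⇒ d ≥ 34.8 mm.
The elongation limit governs.

34.8 mm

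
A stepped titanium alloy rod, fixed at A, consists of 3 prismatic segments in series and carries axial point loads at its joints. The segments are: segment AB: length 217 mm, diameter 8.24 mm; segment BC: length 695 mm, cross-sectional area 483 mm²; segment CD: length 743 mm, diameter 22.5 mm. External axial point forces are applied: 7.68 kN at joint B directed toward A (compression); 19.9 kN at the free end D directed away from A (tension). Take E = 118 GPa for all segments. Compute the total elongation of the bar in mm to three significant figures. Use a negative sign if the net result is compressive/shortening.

0.979 mm

Internal axial forces (sectioning from the free end, tension +): N_CD = 19.9 kN, N_BC = 19.9 kN, N_AB = 12.22 kN.
A_AB = 53.33 mm².
A_CD = 397.6 mm².
δ_AB = 12220·217/(53.33·118000) = 0.4214 mm
δ_BC = 19900·695/(483·118000) = 0.2427 mm
δ_CD = 19900·743/(397.6·118000) = 0.3151 mm
δ = Σδ_i = 0.9792 mm.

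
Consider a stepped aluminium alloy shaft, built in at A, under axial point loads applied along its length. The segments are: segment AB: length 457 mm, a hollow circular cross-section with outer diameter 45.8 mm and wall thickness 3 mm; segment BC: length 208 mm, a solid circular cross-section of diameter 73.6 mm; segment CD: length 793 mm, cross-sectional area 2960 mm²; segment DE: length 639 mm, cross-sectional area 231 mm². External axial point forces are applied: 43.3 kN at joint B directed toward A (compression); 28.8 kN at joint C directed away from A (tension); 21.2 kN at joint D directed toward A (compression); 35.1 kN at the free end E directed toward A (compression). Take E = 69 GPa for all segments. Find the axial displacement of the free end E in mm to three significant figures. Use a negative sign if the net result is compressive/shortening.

-2.81 mm

Internal axial forces (sectioning from the free end, tension +): N_DE = -35.1 kN, N_CD = -56.3 kN, N_BC = -27.5 kN, N_AB = -70.8 kN.
A_AB = 403.4 mm².
A_BC = 4254 mm².
δ_AB = -70800·457/(403.4·69000) = -1.162 mm
δ_BC = -27500·208/(4254·69000) = -0.01949 mm
δ_CD = -56300·793/(2960·69000) = -0.2186 mm
δ_DE = -35100·639/(231·69000) = -1.407 mm
δ = Σδ_i = -2.808 mm.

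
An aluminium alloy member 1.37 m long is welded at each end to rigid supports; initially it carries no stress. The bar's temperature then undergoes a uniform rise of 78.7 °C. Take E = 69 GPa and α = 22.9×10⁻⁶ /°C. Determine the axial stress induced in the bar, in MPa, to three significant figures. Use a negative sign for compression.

Free thermal expansion αLΔT = 22.9e-6 · 1370 · 78.7 = 2.469 mm.
The walls impose strain ε = −(2.469)/1370 = -1.8022e-03; σ = Eε = 69000 · -1.8022e-03 = -124.4 MPa.

-124 MPa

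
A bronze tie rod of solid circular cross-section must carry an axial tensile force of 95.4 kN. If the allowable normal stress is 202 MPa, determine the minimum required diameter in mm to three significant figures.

Required area A ≥ P/σ_allow = 95400/202 = 472.3 mm².
For a solid circular section, d ≥ √(4A/π) = 24.52 mm.

24.5 mm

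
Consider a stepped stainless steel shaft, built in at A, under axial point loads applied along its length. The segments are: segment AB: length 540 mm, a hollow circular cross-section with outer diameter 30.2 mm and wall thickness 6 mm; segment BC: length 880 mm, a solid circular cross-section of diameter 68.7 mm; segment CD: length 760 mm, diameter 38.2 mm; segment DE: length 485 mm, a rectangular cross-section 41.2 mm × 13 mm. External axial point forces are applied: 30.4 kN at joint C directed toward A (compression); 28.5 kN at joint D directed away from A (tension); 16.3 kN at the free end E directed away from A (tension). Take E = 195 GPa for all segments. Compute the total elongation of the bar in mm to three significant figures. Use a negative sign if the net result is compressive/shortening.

Internal axial forces (sectioning from the free end, tension +): N_DE = 16.3 kN, N_CD = 44.8 kN, N_BC = 14.4 kN, N_AB = 14.4 kN.
A_AB = 456.2 mm².
A_BC = 3707 mm².
A_CD = 1146 mm².
A_DE = 535.6 mm².
δ_AB = 14400·540/(456.2·195000) = 0.08742 mm
δ_BC = 14400·880/(3707·195000) = 0.01753 mm
δ_CD = 44800·760/(1146·195000) = 0.1523 mm
δ_DE = 16300·485/(535.6·195000) = 0.07569 mm
δ = Σδ_i = 0.333 mm.

0.333 mm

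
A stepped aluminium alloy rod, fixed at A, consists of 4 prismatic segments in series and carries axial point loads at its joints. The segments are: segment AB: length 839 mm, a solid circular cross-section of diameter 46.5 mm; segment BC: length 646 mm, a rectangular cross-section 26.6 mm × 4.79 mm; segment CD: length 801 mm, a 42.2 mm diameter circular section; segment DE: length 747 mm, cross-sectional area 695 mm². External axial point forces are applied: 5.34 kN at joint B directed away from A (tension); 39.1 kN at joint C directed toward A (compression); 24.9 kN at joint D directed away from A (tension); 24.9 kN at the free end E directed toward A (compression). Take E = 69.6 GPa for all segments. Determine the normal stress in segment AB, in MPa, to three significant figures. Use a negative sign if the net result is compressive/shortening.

-19.9 MPa

Internal axial forces (sectioning from the free end, tension +): N_DE = -24.9 kN, N_CD = 0 kN, N_BC = -39.1 kN, N_AB = -33.76 kN.
A_AB = 1698 mm².
σ_AB = N_AB/A_AB = -33760/1698 = -19.88 MPa.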